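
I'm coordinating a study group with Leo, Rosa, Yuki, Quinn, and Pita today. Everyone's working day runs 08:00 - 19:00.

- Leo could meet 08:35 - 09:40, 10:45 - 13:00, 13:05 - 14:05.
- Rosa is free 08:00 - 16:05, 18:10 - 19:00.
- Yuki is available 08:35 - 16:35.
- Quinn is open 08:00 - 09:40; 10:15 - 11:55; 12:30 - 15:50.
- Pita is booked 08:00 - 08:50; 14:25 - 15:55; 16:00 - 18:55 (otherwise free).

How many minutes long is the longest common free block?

Leo free: 08:35-09:40, 10:45-13:00, 13:05-14:05.
Rosa free: 08:00-16:05, 18:10-19:00.
Yuki free: 08:35-16:35.
Quinn free: 08:00-09:40, 10:15-11:55, 12:30-15:50.
Pita free: 08:50-14:25, 15:55-16:00, 18:55-19:00 (invert busy blocks within the working day).
Leo ∩ Rosa: 08:35-09:40, 10:45-13:00, 13:05-14:05.
Leo ∩ Rosa ∩ Yuki: 08:35-09:40, 10:45-13:00, 13:05-14:05.
Leo ∩ Rosa ∩ Yuki ∩ Quinn: 08:35-09:40, 10:45-11:55, 12:30-13:00, 13:05-14:05.
Leo ∩ Rosa ∩ Yuki ∩ Quinn ∩ Pita: 08:50-09:40, 10:45-11:55, 12:30-13:00, 13:05-14:05.
Those are the intersection windows.
The longest is 10:45-11:55 at 70 minutes.

70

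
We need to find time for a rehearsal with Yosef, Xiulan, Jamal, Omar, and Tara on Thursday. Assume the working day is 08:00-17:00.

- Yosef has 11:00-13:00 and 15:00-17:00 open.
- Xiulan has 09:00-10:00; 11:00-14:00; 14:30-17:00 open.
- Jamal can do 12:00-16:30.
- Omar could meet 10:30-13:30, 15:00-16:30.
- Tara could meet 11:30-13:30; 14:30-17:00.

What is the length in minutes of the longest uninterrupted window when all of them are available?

Yosef ∩ Xiulan: 11:00-13:00, 15:00-17:00.
Yosef ∩ Xiulan ∩ Jamal: 12:00-13:00, 15:00-16:30.
Yosef ∩ Xiulan ∩ Jamal ∩ Omar: 12:00-13:00, 15:00-16:30.
Yosef ∩ Xiulan ∩ Jamal ∩ Omar ∩ Tara: 12:00-13:00, 15:00-16:30.
The longest is 15:00-16:30 at 90 minutes.

90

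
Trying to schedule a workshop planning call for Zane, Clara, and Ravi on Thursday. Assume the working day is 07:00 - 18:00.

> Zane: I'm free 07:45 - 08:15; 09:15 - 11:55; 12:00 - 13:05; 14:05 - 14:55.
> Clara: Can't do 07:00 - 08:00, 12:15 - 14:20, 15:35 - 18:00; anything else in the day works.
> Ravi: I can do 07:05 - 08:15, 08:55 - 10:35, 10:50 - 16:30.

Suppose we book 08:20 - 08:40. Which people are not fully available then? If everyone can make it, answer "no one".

Ravi, Zane

Zane free: 07:45-08:15, 09:15-11:55, 12:00-13:05, 14:05-14:55.
Clara free: 08:00-12:15, 14:20-15:35 (invert busy blocks within the working day).
Ravi free: 07:05-08:15, 08:55-10:35, 10:50-16:30.
Zane: not fully free for 08:20-08:40. Clara: free for 08:20-08:40. Ravi: not fully free for 08:20-08:40.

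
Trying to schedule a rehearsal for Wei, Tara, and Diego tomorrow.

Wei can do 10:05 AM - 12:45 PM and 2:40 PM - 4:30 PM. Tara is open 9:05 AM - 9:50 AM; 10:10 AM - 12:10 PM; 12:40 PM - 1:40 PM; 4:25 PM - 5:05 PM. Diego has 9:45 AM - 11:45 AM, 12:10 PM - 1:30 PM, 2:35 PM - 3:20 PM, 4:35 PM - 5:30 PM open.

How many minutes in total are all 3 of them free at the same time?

100

Wei ∩ Tara: 10:10-12:10, 12:40-12:45, 16:25-16:30.
Wei ∩ Tara ∩ Diego: 10:10-11:45, 12:40-12:45.
Those are the intersection windows.
Summing the common windows: 95 + 5 = 100 minutes.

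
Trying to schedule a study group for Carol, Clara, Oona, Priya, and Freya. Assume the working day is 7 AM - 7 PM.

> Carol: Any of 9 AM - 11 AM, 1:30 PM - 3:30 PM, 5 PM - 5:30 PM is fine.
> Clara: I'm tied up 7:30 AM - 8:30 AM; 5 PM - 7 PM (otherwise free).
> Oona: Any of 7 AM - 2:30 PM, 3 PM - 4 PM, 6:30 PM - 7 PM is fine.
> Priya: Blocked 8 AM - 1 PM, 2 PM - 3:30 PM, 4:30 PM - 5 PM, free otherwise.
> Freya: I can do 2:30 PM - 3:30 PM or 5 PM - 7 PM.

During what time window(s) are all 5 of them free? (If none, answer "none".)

none

Carol free: 09:00-11:00, 13:30-15:30, 17:00-17:30.
Clara free: 07:00-07:30, 08:30-17:00 (invert busy blocks within the working day).
Oona free: 07:00-14:30, 15:00-16:00, 18:30-19:00.
Priya free: 07:00-08:00, 13:00-14:00, 15:30-16:30, 17:00-19:00 (invert busy blocks within the working day).
Freya free: 14:30-15:30, 17:00-19:00.
Carol ∩ Clara: 09:00-11:00, 13:30-15:30.
Carol ∩ Clara ∩ Oona: 09:00-11:00, 13:30-14:30, 15:00-15:30.
Carol ∩ Clara ∩ Oona ∩ Priya: 13:30-14:00.
Carol ∩ Clara ∩ Oona ∩ Priya ∩ Freya: ∅.
There is no time when everyone is free.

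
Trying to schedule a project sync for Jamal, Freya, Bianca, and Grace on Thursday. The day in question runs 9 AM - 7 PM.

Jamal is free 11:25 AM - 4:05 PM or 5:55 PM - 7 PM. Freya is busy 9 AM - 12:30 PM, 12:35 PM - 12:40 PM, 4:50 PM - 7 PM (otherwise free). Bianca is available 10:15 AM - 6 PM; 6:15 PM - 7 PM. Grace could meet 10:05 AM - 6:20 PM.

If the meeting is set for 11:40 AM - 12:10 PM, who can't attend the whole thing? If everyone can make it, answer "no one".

Jamal free: 11:25-16:05, 17:55-19:00.
Freya free: 12:30-12:35, 12:40-16:50 (invert busy blocks within the working day).
Bianca free: 10:15-18:00, 18:15-19:00.
Grace free: 10:05-18:20.
Jamal: free for 11:40-12:10. Freya: not fully free for 11:40-12:10. Bianca: free for 11:40-12:10. Grace: free for 11:40-12:10.

Freya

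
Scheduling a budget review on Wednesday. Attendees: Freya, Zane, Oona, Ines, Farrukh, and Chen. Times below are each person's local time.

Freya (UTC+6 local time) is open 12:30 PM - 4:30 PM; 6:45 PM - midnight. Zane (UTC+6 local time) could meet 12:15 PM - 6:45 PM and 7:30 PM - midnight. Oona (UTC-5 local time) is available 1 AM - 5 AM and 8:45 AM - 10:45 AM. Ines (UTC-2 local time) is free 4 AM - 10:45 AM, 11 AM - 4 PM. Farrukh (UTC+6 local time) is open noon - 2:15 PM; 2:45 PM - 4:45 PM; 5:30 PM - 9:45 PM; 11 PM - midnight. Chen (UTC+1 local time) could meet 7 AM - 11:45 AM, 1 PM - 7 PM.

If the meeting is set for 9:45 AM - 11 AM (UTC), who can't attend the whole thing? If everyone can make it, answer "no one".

Chen, Farrukh, Freya, Oona

Freya in UTC: 06:30-10:30, 12:45-18:00 (subtract 6h to convert from UTC+6).
Zane in UTC: 06:15-12:45, 13:30-18:00 (subtract 6h to convert from UTC+6).
Oona in UTC: 06:00-10:00, 13:45-15:45 (add 5h to convert from UTC-5).
Ines in UTC: 06:00-12:45, 13:00-18:00 (add 2h to convert from UTC-2).
Farrukh in UTC: 06:00-08:15, 08:45-10:45, 11:30-15:45, 17:00-18:00 (subtract 6h to convert from UTC+6).
Chen in UTC: 06:00-10:45, 12:00-18:00 (subtract 1h to convert from UTC+1).
Freya: not fully free for 09:45-11:00. Zane: free for 09:45-11:00. Oona: not fully free for 09:45-11:00. Ines: free for 09:45-11:00. Farrukh: not fully free for 09:45-11:00. Chen: not fully free for 09:45-11:00.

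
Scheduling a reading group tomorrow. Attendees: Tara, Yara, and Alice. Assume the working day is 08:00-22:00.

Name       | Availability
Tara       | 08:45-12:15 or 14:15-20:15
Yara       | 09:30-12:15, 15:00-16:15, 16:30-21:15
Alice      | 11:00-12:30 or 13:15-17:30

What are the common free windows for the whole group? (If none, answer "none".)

Tara ∩ Yara: 09:30-12:15, 15:00-16:15, 16:30-20:15.
Tara ∩ Yara ∩ Alice: 11:00-12:15, 15:00-16:15, 16:30-17:30.
So the common availability across everyone is 11:00-12:15, 15:00-16:15, 16:30-17:30.

11:00-12:15, 15:00-16:15, 16:30-17:30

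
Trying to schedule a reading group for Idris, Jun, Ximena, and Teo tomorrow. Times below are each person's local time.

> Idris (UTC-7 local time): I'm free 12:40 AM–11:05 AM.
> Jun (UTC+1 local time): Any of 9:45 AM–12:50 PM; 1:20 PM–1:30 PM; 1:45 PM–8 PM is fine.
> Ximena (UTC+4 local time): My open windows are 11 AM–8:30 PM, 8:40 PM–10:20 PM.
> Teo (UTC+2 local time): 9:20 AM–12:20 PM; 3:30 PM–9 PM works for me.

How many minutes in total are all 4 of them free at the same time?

Idris in UTC: 07:40-18:05 (add 7h to convert from UTC-7).
Jun in UTC: 08:45-11:50, 12:20-12:30, 12:45-19:00 (subtract 1h to convert from UTC+1).
Ximena in UTC: 07:00-16:30, 16:40-18:20 (subtract 4h to convert from UTC+4).
Teo in UTC: 07:20-10:20, 13:30-19:00 (subtract 2h to convert from UTC+2).
Idris ∩ Jun: 08:45-11:50, 12:20-12:30, 12:45-18:05.
Idris ∩ Jun ∩ Ximena: 08:45-11:50, 12:20-12:30, 12:45-16:30, 16:40-18:05.
Idris ∩ Jun ∩ Ximena ∩ Teo: 08:45-10:20, 13:30-16:30, 16:40-18:05.
So the common availability across everyone is 08:45-10:20, 13:30-16:30, 16:40-18:05.
Summing the common windows: 95 + 180 + 85 = 360 minutes.

360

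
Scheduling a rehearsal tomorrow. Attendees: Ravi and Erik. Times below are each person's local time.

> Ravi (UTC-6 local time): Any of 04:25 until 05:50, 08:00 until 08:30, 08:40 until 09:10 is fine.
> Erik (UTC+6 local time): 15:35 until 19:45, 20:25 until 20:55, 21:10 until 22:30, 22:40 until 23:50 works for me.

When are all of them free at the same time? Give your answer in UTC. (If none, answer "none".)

Ravi in UTC: 10:25-11:50, 14:00-14:30, 14:40-15:10 (add 6h to convert from UTC-6).
Erik in UTC: 09:35-13:45, 14:25-14:55, 15:10-16:30, 16:40-17:50 (subtract 6h to convert from UTC+6).
Ravi ∩ Erik: 10:25-11:50, 14:25-14:30, 14:40-14:55.

10:25-11:50, 14:25-14:30, 14:40-14:55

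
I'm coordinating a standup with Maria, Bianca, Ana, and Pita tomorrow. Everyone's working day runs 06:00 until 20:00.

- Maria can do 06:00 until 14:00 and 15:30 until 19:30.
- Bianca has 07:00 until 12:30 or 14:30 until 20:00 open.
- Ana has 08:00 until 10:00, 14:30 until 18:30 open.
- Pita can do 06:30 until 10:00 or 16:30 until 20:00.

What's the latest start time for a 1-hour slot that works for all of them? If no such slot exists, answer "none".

Maria ∩ Bianca: 07:00-12:30, 15:30-19:30.
Maria ∩ Bianca ∩ Ana: 08:00-10:00, 15:30-18:30.
Maria ∩ Bianca ∩ Ana ∩ Pita: 08:00-10:00, 16:30-18:30.
Those are the intersection windows.
The last common window of at least 60 minutes is 16:30-18:30; a 60-minute meeting can start as late as 17:30 and still end by 18:30.

17:30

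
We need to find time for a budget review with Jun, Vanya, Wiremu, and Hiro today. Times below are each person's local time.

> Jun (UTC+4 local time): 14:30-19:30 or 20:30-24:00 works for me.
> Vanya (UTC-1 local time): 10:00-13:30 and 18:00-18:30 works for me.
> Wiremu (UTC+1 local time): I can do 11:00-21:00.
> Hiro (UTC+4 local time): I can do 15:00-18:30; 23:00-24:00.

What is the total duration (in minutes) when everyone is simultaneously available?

240

Jun in UTC: 10:30-15:30, 16:30-20:00 (subtract 4h to convert from UTC+4).
Vanya in UTC: 11:00-14:30, 19:00-19:30 (add 1h to convert from UTC-1).
Wiremu in UTC: 10:00-20:00 (subtract 1h to convert from UTC+1).
Hiro in UTC: 11:00-14:30, 19:00-20:00 (subtract 4h to convert from UTC+4).
Jun ∩ Vanya: 11:00-14:30, 19:00-19:30.
Jun ∩ Vanya ∩ Wiremu: 11:00-14:30, 19:00-19:30.
Jun ∩ Vanya ∩ Wiremu ∩ Hiro: 11:00-14:30, 19:00-19:30.
Summing the common windows: 210 + 30 = 240 minutes.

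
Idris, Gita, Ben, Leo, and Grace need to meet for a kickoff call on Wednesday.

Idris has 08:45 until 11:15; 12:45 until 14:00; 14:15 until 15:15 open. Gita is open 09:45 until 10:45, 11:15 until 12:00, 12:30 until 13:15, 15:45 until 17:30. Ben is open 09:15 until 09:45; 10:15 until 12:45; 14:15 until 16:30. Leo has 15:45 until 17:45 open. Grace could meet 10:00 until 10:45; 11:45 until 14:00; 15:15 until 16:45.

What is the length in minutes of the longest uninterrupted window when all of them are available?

0

Idris ∩ Gita: 09:45-10:45, 12:45-13:15.
Idris ∩ Gita ∩ Ben: 10:15-10:45.
Idris ∩ Gita ∩ Ben ∩ Leo: ∅.
Idris ∩ Gita ∩ Ben ∩ Leo ∩ Grace: ∅.
There is no time when everyone is free.
No common window exists, so the longest block is 0 minutes.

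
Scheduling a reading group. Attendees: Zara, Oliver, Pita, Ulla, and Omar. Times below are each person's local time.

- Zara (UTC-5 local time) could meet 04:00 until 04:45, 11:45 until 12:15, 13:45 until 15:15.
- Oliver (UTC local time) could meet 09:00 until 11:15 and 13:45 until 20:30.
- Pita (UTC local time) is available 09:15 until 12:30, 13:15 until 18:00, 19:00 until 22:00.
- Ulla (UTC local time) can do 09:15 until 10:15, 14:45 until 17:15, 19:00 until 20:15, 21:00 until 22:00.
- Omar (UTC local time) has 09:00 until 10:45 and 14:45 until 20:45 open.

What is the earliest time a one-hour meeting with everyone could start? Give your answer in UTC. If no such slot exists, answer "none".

Zara in UTC: 09:00-09:45, 16:45-17:15, 18:45-20:15 (add 5h to convert from UTC-5).
Oliver in UTC: 09:00-11:15, 13:45-20:30.
Pita in UTC: 09:15-12:30, 13:15-18:00, 19:00-22:00.
Ulla in UTC: 09:15-10:15, 14:45-17:15, 19:00-20:15, 21:00-22:00.
Omar in UTC: 09:00-10:45, 14:45-20:45.
Zara ∩ Oliver: 09:00-09:45, 16:45-17:15, 18:45-20:15.
Zara ∩ Oliver ∩ Pita: 09:15-09:45, 16:45-17:15, 19:00-20:15.
Zara ∩ Oliver ∩ Pita ∩ Ulla: 09:15-09:45, 16:45-17:15, 19:00-20:15.
Zara ∩ Oliver ∩ Pita ∩ Ulla ∩ Omar: 09:15-09:45, 16:45-17:15, 19:00-20:15.
The first common window of at least 60 minutes is 19:00-20:15, so the earliest start is 19:00.

19:00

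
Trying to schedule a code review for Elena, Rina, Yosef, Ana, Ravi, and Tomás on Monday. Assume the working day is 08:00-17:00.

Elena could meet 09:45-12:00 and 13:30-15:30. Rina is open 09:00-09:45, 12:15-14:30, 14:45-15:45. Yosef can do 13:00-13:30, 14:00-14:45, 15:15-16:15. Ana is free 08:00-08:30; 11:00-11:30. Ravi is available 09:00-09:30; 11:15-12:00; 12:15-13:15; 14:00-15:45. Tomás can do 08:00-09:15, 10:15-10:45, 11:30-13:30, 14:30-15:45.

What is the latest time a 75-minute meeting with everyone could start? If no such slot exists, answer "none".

Elena ∩ Rina: 13:30-14:30, 14:45-15:30.
Elena ∩ Rina ∩ Yosef: 14:00-14:30, 15:15-15:30.
Elena ∩ Rina ∩ Yosef ∩ Ana: ∅.
Elena ∩ Rina ∩ Yosef ∩ Ana ∩ Ravi: ∅.
Elena ∩ Rina ∩ Yosef ∩ Ana ∩ Ravi ∩ Tomás: ∅.
There is no time when everyone is free.
No common window is at least 75 minutes long.

none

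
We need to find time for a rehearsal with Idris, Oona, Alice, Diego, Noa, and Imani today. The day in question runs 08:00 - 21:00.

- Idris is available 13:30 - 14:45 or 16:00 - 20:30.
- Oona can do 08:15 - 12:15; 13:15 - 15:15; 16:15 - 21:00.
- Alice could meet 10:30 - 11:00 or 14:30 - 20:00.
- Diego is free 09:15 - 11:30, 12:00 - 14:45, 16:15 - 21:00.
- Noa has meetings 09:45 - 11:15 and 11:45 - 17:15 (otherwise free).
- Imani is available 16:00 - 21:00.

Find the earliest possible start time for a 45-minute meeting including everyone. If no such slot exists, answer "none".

Idris free: 13:30-14:45, 16:00-20:30.
Oona free: 08:15-12:15, 13:15-15:15, 16:15-21:00.
Alice free: 10:30-11:00, 14:30-20:00.
Diego free: 09:15-11:30, 12:00-14:45, 16:15-21:00.
Noa free: 08:00-09:45, 11:15-11:45, 17:15-21:00 (invert busy blocks within the working day).
Imani free: 16:00-21:00.
Idris ∩ Oona: 13:30-14:45, 16:15-20:30.
Idris ∩ Oona ∩ Alice: 14:30-14:45, 16:15-20:00.
Idris ∩ Oona ∩ Alice ∩ Diego: 14:30-14:45, 16:15-20:00.
Idris ∩ Oona ∩ Alice ∩ Diego ∩ Noa: 17:15-20:00.
Idris ∩ Oona ∩ Alice ∩ Diego ∩ Noa ∩ Imani: 17:15-20:00.
Those are the intersection windows.
The first common window of at least 45 minutes is 17:15-20:00, so the earliest start is 17:15.

17:15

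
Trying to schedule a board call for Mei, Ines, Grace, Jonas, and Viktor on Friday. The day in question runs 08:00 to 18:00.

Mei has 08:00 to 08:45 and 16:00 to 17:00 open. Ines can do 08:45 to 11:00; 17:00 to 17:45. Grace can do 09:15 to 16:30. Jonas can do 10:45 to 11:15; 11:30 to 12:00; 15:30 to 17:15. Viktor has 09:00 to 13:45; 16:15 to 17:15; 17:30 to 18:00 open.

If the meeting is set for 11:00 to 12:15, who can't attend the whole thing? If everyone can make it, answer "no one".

Mei: not fully free for 11:00-12:15. Ines: not fully free for 11:00-12:15. Grace: free for 11:00-12:15. Jonas: not fully free for 11:00-12:15. Viktor: free for 11:00-12:15.

Ines, Jonas, Mei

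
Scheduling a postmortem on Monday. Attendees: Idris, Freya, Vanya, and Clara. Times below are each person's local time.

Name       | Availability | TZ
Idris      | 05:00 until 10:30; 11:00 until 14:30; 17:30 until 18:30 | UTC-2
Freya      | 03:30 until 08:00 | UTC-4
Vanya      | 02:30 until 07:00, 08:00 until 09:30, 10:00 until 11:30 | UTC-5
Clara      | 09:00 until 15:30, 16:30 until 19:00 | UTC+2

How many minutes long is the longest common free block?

Idris in UTC: 07:00-12:30, 13:00-16:30, 19:30-20:30 (add 2h to convert from UTC-2).
Freya in UTC: 07:30-12:00 (add 4h to convert from UTC-4).
Vanya in UTC: 07:30-12:00, 13:00-14:30, 15:00-16:30 (add 5h to convert from UTC-5).
Clara in UTC: 07:00-13:30, 14:30-17:00 (subtract 2h to convert from UTC+2).
Idris ∩ Freya: 07:30-12:00.
Idris ∩ Freya ∩ Vanya: 07:30-12:00.
Idris ∩ Freya ∩ Vanya ∩ Clara: 07:30-12:00.
So the common availability across everyone is 07:30-12:00.
The longest is 07:30-12:00 at 270 minutes.

270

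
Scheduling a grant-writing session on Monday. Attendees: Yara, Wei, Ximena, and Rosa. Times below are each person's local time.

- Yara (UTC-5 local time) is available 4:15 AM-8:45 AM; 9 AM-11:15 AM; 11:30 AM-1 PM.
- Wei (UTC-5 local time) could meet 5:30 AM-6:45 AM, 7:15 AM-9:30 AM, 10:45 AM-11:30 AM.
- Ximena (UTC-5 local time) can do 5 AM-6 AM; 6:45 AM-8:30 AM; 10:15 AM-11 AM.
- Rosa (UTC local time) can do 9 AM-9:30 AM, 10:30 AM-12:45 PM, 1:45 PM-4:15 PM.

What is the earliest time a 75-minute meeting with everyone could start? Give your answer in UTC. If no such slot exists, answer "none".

none

Yara in UTC: 09:15-13:45, 14:00-16:15, 16:30-18:00 (add 5h to convert from UTC-5).
Wei in UTC: 10:30-11:45, 12:15-14:30, 15:45-16:30 (add 5h to convert from UTC-5).
Ximena in UTC: 10:00-11:00, 11:45-13:30, 15:15-16:00 (add 5h to convert from UTC-5).
Rosa in UTC: 09:00-09:30, 10:30-12:45, 13:45-16:15.
Yara ∩ Wei: 10:30-11:45, 12:15-13:45, 14:00-14:30, 15:45-16:15.
Yara ∩ Wei ∩ Ximena: 10:30-11:00, 12:15-13:30, 15:45-16:00.
Yara ∩ Wei ∩ Ximena ∩ Rosa: 10:30-11:00, 12:15-12:45, 15:45-16:00.
No common window is at least 75 minutes long.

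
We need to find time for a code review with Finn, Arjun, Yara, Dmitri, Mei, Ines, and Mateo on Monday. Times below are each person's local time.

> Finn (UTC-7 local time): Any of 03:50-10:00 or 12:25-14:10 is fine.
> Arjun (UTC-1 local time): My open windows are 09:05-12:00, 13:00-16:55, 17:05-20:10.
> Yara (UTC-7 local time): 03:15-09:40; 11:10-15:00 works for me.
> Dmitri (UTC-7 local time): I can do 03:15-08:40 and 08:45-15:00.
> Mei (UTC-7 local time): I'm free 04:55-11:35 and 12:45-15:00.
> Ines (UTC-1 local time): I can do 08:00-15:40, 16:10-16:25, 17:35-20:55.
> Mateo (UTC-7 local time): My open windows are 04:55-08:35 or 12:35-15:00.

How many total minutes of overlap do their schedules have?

245

Finn in UTC: 10:50-17:00, 19:25-21:10 (add 7h to convert from UTC-7).
Arjun in UTC: 10:05-13:00, 14:00-17:55, 18:05-21:10 (add 1h to convert from UTC-1).
Yara in UTC: 10:15-16:40, 18:10-22:00 (add 7h to convert from UTC-7).
Dmitri in UTC: 10:15-15:40, 15:45-22:00 (add 7h to convert from UTC-7).
Mei in UTC: 11:55-18:35, 19:45-22:00 (add 7h to convert from UTC-7).
Ines in UTC: 09:00-16:40, 17:10-17:25, 18:35-21:55 (add 1h to convert from UTC-1).
Mateo in UTC: 11:55-15:35, 19:35-22:00 (add 7h to convert from UTC-7).
Finn ∩ Arjun: 10:50-13:00, 14:00-17:00, 19:25-21:10.
Finn ∩ Arjun ∩ Yara: 10:50-13:00, 14:00-16:40, 19:25-21:10.
Finn ∩ Arjun ∩ Yara ∩ Dmitri: 10:50-13:00, 14:00-15:40, 15:45-16:40, 19:25-21:10.
Finn ∩ Arjun ∩ Yara ∩ Dmitri ∩ Mei: 11:55-13:00, 14:00-15:40, 15:45-16:40, 19:45-21:10.
Finn ∩ Arjun ∩ Yara ∩ Dmitri ∩ Mei ∩ Ines: 11:55-13:00, 14:00-15:40, 15:45-16:40, 19:45-21:10.
Finn ∩ Arjun ∩ Yara ∩ Dmitri ∩ Mei ∩ Ines ∩ Mateo: 11:55-13:00, 14:00-15:35, 19:45-21:10.
Summing the common windows: 65 + 95 + 85 = 245 minutes.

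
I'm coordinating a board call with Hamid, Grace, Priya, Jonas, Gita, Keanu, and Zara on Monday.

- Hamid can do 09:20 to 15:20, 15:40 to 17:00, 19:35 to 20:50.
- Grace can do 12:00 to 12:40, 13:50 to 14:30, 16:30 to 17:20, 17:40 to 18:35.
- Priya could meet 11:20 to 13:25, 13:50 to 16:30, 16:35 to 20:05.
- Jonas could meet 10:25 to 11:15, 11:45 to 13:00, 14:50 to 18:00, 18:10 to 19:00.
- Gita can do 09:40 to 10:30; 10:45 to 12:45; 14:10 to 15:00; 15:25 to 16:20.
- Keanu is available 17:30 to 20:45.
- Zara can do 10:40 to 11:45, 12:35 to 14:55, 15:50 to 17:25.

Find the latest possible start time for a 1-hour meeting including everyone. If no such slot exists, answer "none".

none

Hamid ∩ Grace: 12:00-12:40, 13:50-14:30, 16:30-17:00.
Hamid ∩ Grace ∩ Priya: 12:00-12:40, 13:50-14:30, 16:35-17:00.
Hamid ∩ Grace ∩ Priya ∩ Jonas: 12:00-12:40, 16:35-17:00.
Hamid ∩ Grace ∩ Priya ∩ Jonas ∩ Gita: 12:00-12:40.
Hamid ∩ Grace ∩ Priya ∩ Jonas ∩ Gita ∩ Keanu: ∅.
Hamid ∩ Grace ∩ Priya ∩ Jonas ∩ Gita ∩ Keanu ∩ Zara: ∅.
There is no time when everyone is free.
No common window is at least 60 minutes long.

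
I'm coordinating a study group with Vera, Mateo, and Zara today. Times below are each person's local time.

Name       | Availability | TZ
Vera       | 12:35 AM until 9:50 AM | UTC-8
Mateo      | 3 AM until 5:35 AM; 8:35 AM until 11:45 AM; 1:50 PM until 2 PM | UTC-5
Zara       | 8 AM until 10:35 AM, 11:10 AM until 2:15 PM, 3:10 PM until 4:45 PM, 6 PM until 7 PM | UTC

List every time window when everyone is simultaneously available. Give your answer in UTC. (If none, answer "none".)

08:35-10:35, 13:35-14:15, 15:10-16:45

Vera in UTC: 08:35-17:50 (add 8h to convert from UTC-8).
Mateo in UTC: 08:00-10:35, 13:35-16:45, 18:50-19:00 (add 5h to convert from UTC-5).
Zara in UTC: 08:00-10:35, 11:10-14:15, 15:10-16:45, 18:00-19:00.
Vera ∩ Mateo: 08:35-10:35, 13:35-16:45.
Vera ∩ Mateo ∩ Zara: 08:35-10:35, 13:35-14:15, 15:10-16:45.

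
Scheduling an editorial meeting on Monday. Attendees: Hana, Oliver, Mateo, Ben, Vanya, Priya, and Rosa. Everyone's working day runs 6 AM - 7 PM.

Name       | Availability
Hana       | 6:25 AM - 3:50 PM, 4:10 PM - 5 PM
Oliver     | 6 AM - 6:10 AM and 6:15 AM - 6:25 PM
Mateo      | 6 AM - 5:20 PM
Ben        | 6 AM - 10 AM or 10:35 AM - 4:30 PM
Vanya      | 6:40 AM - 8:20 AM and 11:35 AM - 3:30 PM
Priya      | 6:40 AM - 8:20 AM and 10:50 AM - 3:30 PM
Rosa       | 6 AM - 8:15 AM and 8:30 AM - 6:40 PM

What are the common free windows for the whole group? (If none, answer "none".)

Hana ∩ Oliver: 06:25-15:50, 16:10-17:00.
Hana ∩ Oliver ∩ Mateo: 06:25-15:50, 16:10-17:00.
Hana ∩ Oliver ∩ Mateo ∩ Ben: 06:25-10:00, 10:35-15:50, 16:10-16:30.
Hana ∩ Oliver ∩ Mateo ∩ Ben ∩ Vanya: 06:40-08:20, 11:35-15:30.
Hana ∩ Oliver ∩ Mateo ∩ Ben ∩ Vanya ∩ Priya: 06:40-08:20, 11:35-15:30.
Hana ∩ Oliver ∩ Mateo ∩ Ben ∩ Vanya ∩ Priya ∩ Rosa: 06:40-08:15, 11:35-15:30.
So the common availability across everyone is 06:40-08:15, 11:35-15:30.

06:40-08:15, 11:35-15:30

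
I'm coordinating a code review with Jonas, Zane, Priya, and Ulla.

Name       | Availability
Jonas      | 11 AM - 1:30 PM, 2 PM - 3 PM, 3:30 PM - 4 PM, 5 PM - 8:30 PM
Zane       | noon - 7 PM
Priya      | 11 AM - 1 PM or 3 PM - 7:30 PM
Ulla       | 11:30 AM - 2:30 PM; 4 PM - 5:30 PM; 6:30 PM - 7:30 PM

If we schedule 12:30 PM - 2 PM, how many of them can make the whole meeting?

Zane and Ulla can make the full 12:30-14:00 slot — that's 2.

2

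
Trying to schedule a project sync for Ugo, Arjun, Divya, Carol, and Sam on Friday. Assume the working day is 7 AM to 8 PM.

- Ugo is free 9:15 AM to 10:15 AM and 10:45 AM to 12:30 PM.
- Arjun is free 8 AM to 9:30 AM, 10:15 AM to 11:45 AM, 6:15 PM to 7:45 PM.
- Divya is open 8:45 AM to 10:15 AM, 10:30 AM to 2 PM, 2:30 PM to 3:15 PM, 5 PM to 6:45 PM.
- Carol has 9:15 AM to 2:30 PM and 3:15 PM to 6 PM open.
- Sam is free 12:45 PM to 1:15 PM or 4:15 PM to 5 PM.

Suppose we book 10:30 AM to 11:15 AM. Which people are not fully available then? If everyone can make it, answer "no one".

Ugo: not fully free for 10:30-11:15. Arjun: free for 10:30-11:15. Divya: free for 10:30-11:15. Carol: free for 10:30-11:15. Sam: not fully free for 10:30-11:15.

Sam, Ugo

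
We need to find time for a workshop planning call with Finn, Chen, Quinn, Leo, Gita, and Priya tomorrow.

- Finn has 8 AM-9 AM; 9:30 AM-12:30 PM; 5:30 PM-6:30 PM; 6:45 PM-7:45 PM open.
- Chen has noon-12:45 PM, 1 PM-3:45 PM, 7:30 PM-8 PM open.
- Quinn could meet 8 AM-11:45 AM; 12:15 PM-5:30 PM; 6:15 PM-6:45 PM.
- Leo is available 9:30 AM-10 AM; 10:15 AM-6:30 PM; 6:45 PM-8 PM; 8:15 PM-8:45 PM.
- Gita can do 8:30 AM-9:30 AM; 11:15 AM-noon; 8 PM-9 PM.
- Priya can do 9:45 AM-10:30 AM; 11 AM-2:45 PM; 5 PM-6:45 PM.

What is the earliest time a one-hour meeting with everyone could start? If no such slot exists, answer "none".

none

Finn ∩ Chen: 12:00-12:30, 19:30-19:45.
Finn ∩ Chen ∩ Quinn: 12:15-12:30.
Finn ∩ Chen ∩ Quinn ∩ Leo: 12:15-12:30.
Finn ∩ Chen ∩ Quinn ∩ Leo ∩ Gita: ∅.
Finn ∩ Chen ∩ Quinn ∩ Leo ∩ Gita ∩ Priya: ∅.
There is no time when everyone is free.
No common window is at least 60 minutes long.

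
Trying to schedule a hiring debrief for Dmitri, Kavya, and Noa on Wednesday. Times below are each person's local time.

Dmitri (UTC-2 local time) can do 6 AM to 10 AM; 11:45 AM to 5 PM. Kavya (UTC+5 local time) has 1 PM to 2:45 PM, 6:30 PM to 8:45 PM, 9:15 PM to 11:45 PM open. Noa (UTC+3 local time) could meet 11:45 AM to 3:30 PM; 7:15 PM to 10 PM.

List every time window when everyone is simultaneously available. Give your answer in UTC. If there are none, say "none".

Dmitri in UTC: 08:00-12:00, 13:45-19:00 (add 2h to convert from UTC-2).
Kavya in UTC: 08:00-09:45, 13:30-15:45, 16:15-18:45 (subtract 5h to convert from UTC+5).
Noa in UTC: 08:45-12:30, 16:15-19:00 (subtract 3h to convert from UTC+3).
Dmitri ∩ Kavya: 08:00-09:45, 13:45-15:45, 16:15-18:45.
Dmitri ∩ Kavya ∩ Noa: 08:45-09:45, 16:15-18:45.
Those are the intersection windows.

08:45-09:45, 16:15-18:45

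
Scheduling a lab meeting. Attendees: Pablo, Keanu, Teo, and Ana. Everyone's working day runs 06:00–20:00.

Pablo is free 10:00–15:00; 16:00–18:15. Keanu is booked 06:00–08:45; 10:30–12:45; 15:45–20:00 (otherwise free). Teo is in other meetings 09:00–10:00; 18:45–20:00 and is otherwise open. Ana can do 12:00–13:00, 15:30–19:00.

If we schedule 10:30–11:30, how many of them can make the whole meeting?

Pablo free: 10:00-15:00, 16:00-18:15.
Keanu free: 08:45-10:30, 12:45-15:45 (invert busy blocks within the working day).
Teo free: 06:00-09:00, 10:00-18:45 (invert busy blocks within the working day).
Ana free: 12:00-13:00, 15:30-19:00.
Pablo and Teo can make the full 10:30-11:30 slot — that's 2.

2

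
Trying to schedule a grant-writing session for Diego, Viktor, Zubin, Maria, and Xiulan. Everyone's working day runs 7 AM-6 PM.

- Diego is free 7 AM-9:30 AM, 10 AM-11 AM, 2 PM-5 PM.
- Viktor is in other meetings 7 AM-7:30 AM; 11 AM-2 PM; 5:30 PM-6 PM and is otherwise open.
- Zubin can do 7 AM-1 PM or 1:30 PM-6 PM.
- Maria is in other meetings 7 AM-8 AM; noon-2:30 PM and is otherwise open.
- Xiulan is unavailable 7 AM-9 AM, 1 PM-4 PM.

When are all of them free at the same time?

09:00-09:30, 10:00-11:00, 16:00-17:00

Diego free: 07:00-09:30, 10:00-11:00, 14:00-17:00.
Viktor free: 07:30-11:00, 14:00-17:30 (invert busy blocks within the working day).
Zubin free: 07:00-13:00, 13:30-18:00.
Maria free: 08:00-12:00, 14:30-18:00 (invert busy blocks within the working day).
Xiulan free: 09:00-13:00, 16:00-18:00 (invert busy blocks within the working day).
Diego ∩ Viktor: 07:30-09:30, 10:00-11:00, 14:00-17:00.
Diego ∩ Viktor ∩ Zubin: 07:30-09:30, 10:00-11:00, 14:00-17:00.
Diego ∩ Viktor ∩ Zubin ∩ Maria: 08:00-09:30, 10:00-11:00, 14:30-17:00.
Diego ∩ Viktor ∩ Zubin ∩ Maria ∩ Xiulan: 09:00-09:30, 10:00-11:00, 16:00-17:00.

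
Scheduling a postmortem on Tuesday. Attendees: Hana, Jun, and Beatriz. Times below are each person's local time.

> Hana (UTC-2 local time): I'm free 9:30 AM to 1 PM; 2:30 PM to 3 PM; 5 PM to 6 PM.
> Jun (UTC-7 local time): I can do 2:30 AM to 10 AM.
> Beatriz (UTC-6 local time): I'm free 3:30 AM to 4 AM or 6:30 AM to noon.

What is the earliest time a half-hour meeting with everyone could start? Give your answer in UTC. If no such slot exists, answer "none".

Hana in UTC: 11:30-15:00, 16:30-17:00, 19:00-20:00 (add 2h to convert from UTC-2).
Jun in UTC: 09:30-17:00 (add 7h to convert from UTC-7).
Beatriz in UTC: 09:30-10:00, 12:30-18:00 (add 6h to convert from UTC-6).
Hana ∩ Jun: 11:30-15:00, 16:30-17:00.
Hana ∩ Jun ∩ Beatriz: 12:30-15:00, 16:30-17:00.
The first common window of at least 30 minutes is 12:30-15:00, so the earliest start is 12:30.

12:30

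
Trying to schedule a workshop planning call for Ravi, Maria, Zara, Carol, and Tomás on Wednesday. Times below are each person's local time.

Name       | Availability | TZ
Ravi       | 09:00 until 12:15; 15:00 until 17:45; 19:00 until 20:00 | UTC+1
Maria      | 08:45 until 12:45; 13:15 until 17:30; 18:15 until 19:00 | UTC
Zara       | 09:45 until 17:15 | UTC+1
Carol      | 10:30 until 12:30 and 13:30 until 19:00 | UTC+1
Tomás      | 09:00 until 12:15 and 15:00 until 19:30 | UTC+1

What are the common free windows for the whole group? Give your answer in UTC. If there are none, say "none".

Ravi in UTC: 08:00-11:15, 14:00-16:45, 18:00-19:00 (subtract 1h to convert from UTC+1).
Maria in UTC: 08:45-12:45, 13:15-17:30, 18:15-19:00.
Zara in UTC: 08:45-16:15 (subtract 1h to convert from UTC+1).
Carol in UTC: 09:30-11:30, 12:30-18:00 (subtract 1h to convert from UTC+1).
Tomás in UTC: 08:00-11:15, 14:00-18:30 (subtract 1h to convert from UTC+1).
Ravi ∩ Maria: 08:45-11:15, 14:00-16:45, 18:15-19:00.
Ravi ∩ Maria ∩ Zara: 08:45-11:15, 14:00-16:15.
Ravi ∩ Maria ∩ Zara ∩ Carol: 09:30-11:15, 14:00-16:15.
Ravi ∩ Maria ∩ Zara ∩ Carol ∩ Tomás: 09:30-11:15, 14:00-16:15.
So the common availability across everyone is 09:30-11:15, 14:00-16:15.

09:30-11:15, 14:00-16:15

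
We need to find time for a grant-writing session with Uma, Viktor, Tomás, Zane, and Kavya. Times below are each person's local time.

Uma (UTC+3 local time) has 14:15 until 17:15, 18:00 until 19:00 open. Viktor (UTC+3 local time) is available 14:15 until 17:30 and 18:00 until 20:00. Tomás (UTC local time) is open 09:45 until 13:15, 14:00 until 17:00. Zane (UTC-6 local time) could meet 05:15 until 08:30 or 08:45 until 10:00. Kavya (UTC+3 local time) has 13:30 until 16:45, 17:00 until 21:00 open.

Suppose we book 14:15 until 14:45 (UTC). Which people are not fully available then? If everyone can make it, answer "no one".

Uma, Viktor, Zane

Uma in UTC: 11:15-14:15, 15:00-16:00 (subtract 3h to convert from UTC+3).
Viktor in UTC: 11:15-14:30, 15:00-17:00 (subtract 3h to convert from UTC+3).
Tomás in UTC: 09:45-13:15, 14:00-17:00.
Zane in UTC: 11:15-14:30, 14:45-16:00 (add 6h to convert from UTC-6).
Kavya in UTC: 10:30-13:45, 14:00-18:00 (subtract 3h to convert from UTC+3).
Uma: not fully free for 14:15-14:45. Viktor: not fully free for 14:15-14:45. Tomás: free for 14:15-14:45. Zane: not fully free for 14:15-14:45. Kavya: free for 14:15-14:45.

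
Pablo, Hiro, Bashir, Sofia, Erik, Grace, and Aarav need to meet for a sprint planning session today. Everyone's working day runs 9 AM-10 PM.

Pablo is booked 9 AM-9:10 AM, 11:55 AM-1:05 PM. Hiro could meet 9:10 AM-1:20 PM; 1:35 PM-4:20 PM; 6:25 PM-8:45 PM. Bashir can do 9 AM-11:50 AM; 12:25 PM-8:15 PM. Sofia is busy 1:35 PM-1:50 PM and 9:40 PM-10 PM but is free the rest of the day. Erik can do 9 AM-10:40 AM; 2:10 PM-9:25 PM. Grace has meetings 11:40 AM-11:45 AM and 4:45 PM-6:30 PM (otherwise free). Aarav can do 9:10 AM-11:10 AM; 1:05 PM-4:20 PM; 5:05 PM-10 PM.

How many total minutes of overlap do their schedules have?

Pablo free: 09:10-11:55, 13:05-22:00 (invert busy blocks within the working day).
Hiro free: 09:10-13:20, 13:35-16:20, 18:25-20:45.
Bashir free: 09:00-11:50, 12:25-20:15.
Sofia free: 09:00-13:35, 13:50-21:40 (invert busy blocks within the working day).
Erik free: 09:00-10:40, 14:10-21:25.
Grace free: 09:00-11:40, 11:45-16:45, 18:30-22:00 (invert busy blocks within the working day).
Aarav free: 09:10-11:10, 13:05-16:20, 17:05-22:00.
Pablo ∩ Hiro: 09:10-11:55, 13:05-13:20, 13:35-16:20, 18:25-20:45.
Pablo ∩ Hiro ∩ Bashir: 09:10-11:50, 13:05-13:20, 13:35-16:20, 18:25-20:15.
Pablo ∩ Hiro ∩ Bashir ∩ Sofia: 09:10-11:50, 13:05-13:20, 13:50-16:20, 18:25-20:15.
Pablo ∩ Hiro ∩ Bashir ∩ Sofia ∩ Erik: 09:10-10:40, 14:10-16:20, 18:25-20:15.
Pablo ∩ Hiro ∩ Bashir ∩ Sofia ∩ Erik ∩ Grace: 09:10-10:40, 14:10-16:20, 18:30-20:15.
Pablo ∩ Hiro ∩ Bashir ∩ Sofia ∩ Erik ∩ Grace ∩ Aarav: 09:10-10:40, 14:10-16:20, 18:30-20:15.
So the common availability across everyone is 09:10-10:40, 14:10-16:20, 18:30-20:15.
Summing the common windows: 90 + 130 + 105 = 325 minutes.

325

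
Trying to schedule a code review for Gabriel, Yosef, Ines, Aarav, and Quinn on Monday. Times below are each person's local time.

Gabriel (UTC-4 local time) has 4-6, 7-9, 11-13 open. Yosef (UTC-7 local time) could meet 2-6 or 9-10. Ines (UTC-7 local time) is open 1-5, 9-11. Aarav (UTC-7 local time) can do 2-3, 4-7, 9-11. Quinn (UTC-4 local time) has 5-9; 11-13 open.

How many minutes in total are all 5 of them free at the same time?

Gabriel in UTC: 08:00-10:00, 11:00-13:00, 15:00-17:00 (add 4h to convert from UTC-4).
Yosef in UTC: 09:00-13:00, 16:00-17:00 (add 7h to convert from UTC-7).
Ines in UTC: 08:00-12:00, 16:00-18:00 (add 7h to convert from UTC-7).
Aarav in UTC: 09:00-10:00, 11:00-14:00, 16:00-18:00 (add 7h to convert from UTC-7).
Quinn in UTC: 09:00-13:00, 15:00-17:00 (add 4h to convert from UTC-4).
Gabriel ∩ Yosef: 09:00-10:00, 11:00-13:00, 16:00-17:00.
Gabriel ∩ Yosef ∩ Ines: 09:00-10:00, 11:00-12:00, 16:00-17:00.
Gabriel ∩ Yosef ∩ Ines ∩ Aarav: 09:00-10:00, 11:00-12:00, 16:00-17:00.
Gabriel ∩ Yosef ∩ Ines ∩ Aarav ∩ Quinn: 09:00-10:00, 11:00-12:00, 16:00-17:00.
Summing the common windows: 60 + 60 + 60 = 180 minutes.

180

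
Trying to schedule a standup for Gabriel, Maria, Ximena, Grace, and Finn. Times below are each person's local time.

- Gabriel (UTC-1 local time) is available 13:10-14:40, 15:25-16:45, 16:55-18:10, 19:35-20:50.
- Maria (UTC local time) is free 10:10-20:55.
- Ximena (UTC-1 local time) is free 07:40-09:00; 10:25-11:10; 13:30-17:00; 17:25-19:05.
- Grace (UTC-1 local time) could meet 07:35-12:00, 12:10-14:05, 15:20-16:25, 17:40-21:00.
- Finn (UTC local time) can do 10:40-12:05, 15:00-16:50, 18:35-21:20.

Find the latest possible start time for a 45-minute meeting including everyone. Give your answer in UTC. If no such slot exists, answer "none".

none

Gabriel in UTC: 14:10-15:40, 16:25-17:45, 17:55-19:10, 20:35-21:50 (add 1h to convert from UTC-1).
Maria in UTC: 10:10-20:55.
Ximena in UTC: 08:40-10:00, 11:25-12:10, 14:30-18:00, 18:25-20:05 (add 1h to convert from UTC-1).
Grace in UTC: 08:35-13:00, 13:10-15:05, 16:20-17:25, 18:40-22:00 (add 1h to convert from UTC-1).
Finn in UTC: 10:40-12:05, 15:00-16:50, 18:35-21:20.
Gabriel ∩ Maria: 14:10-15:40, 16:25-17:45, 17:55-19:10, 20:35-20:55.
Gabriel ∩ Maria ∩ Ximena: 14:30-15:40, 16:25-17:45, 17:55-18:00, 18:25-19:10.
Gabriel ∩ Maria ∩ Ximena ∩ Grace: 14:30-15:05, 16:25-17:25, 18:40-19:10.
Gabriel ∩ Maria ∩ Ximena ∩ Grace ∩ Finn: 15:00-15:05, 16:25-16:50, 18:40-19:10.
So the common availability across everyone is 15:00-15:05, 16:25-16:50, 18:40-19:10.
No common window is at least 45 minutes long.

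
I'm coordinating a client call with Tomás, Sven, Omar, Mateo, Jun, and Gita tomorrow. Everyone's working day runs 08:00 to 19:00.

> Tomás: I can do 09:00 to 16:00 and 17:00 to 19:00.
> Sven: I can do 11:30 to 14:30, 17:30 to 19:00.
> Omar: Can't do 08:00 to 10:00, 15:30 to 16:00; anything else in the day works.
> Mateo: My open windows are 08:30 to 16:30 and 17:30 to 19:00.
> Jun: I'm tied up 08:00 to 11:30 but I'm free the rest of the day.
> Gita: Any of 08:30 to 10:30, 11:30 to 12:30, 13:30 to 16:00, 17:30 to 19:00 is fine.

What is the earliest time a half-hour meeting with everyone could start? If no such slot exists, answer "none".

Tomás free: 09:00-16:00, 17:00-19:00.
Sven free: 11:30-14:30, 17:30-19:00.
Omar free: 10:00-15:30, 16:00-19:00 (invert busy blocks within the working day).
Mateo free: 08:30-16:30, 17:30-19:00.
Jun free: 11:30-19:00 (invert busy blocks within the working day).
Gita free: 08:30-10:30, 11:30-12:30, 13:30-16:00, 17:30-19:00.
Tomás ∩ Sven: 11:30-14:30, 17:30-19:00.
Tomás ∩ Sven ∩ Omar: 11:30-14:30, 17:30-19:00.
Tomás ∩ Sven ∩ Omar ∩ Mateo: 11:30-14:30, 17:30-19:00.
Tomás ∩ Sven ∩ Omar ∩ Mateo ∩ Jun: 11:30-14:30, 17:30-19:00.
Tomás ∩ Sven ∩ Omar ∩ Mateo ∩ Jun ∩ Gita: 11:30-12:30, 13:30-14:30, 17:30-19:00.
The first common window of at least 30 minutes is 11:30-12:30, so the earliest start is 11:30.

11:30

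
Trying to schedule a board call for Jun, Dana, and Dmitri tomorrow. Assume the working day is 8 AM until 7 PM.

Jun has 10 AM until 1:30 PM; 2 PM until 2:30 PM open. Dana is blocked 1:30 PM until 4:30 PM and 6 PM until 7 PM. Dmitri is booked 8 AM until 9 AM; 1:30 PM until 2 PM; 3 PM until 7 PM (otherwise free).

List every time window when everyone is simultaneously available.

Jun free: 10:00-13:30, 14:00-14:30.
Dana free: 08:00-13:30, 16:30-18:00 (invert busy blocks within the working day).
Dmitri free: 09:00-13:30, 14:00-15:00 (invert busy blocks within the working day).
Jun ∩ Dana: 10:00-13:30.
Jun ∩ Dana ∩ Dmitri: 10:00-13:30.

10:00-13:30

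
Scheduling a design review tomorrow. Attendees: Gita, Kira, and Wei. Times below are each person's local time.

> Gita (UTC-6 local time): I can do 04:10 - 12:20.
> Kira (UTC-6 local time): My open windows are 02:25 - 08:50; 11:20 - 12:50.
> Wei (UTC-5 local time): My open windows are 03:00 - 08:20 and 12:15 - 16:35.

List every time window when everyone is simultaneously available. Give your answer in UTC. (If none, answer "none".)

10:10-13:20, 17:20-18:20

Gita in UTC: 10:10-18:20 (add 6h to convert from UTC-6).
Kira in UTC: 08:25-14:50, 17:20-18:50 (add 6h to convert from UTC-6).
Wei in UTC: 08:00-13:20, 17:15-21:35 (add 5h to convert from UTC-5).
Gita ∩ Kira: 10:10-14:50, 17:20-18:20.
Gita ∩ Kira ∩ Wei: 10:10-13:20, 17:20-18:20.
So the common availability across everyone is 10:10-13:20, 17:20-18:20.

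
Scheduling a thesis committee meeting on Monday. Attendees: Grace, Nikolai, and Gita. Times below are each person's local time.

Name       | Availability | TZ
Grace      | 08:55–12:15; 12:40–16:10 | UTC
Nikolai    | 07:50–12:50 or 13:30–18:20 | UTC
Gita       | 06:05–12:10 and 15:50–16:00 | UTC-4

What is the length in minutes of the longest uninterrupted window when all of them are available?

160

Grace in UTC: 08:55-12:15, 12:40-16:10.
Nikolai in UTC: 07:50-12:50, 13:30-18:20.
Gita in UTC: 10:05-16:10, 19:50-20:00 (add 4h to convert from UTC-4).
Grace ∩ Nikolai: 08:55-12:15, 12:40-12:50, 13:30-16:10.
Grace ∩ Nikolai ∩ Gita: 10:05-12:15, 12:40-12:50, 13:30-16:10.
The longest is 13:30-16:10 at 160 minutes.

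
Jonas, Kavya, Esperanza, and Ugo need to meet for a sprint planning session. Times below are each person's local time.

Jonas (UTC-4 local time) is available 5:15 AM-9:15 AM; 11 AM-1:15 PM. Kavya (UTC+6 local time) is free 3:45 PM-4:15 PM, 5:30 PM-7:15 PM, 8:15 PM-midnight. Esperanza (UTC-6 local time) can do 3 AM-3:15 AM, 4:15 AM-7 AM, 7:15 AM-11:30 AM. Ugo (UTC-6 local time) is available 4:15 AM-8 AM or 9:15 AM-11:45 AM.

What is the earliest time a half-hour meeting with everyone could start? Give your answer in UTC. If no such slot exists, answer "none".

11:30

Jonas in UTC: 09:15-13:15, 15:00-17:15 (add 4h to convert from UTC-4).
Kavya in UTC: 09:45-10:15, 11:30-13:15, 14:15-18:00 (subtract 6h to convert from UTC+6).
Esperanza in UTC: 09:00-09:15, 10:15-13:00, 13:15-17:30 (add 6h to convert from UTC-6).
Ugo in UTC: 10:15-14:00, 15:15-17:45 (add 6h to convert from UTC-6).
Jonas ∩ Kavya: 09:45-10:15, 11:30-13:15, 15:00-17:15.
Jonas ∩ Kavya ∩ Esperanza: 11:30-13:00, 15:00-17:15.
Jonas ∩ Kavya ∩ Esperanza ∩ Ugo: 11:30-13:00, 15:15-17:15.
The first common window of at least 30 minutes is 11:30-13:00, so the earliest start is 11:30.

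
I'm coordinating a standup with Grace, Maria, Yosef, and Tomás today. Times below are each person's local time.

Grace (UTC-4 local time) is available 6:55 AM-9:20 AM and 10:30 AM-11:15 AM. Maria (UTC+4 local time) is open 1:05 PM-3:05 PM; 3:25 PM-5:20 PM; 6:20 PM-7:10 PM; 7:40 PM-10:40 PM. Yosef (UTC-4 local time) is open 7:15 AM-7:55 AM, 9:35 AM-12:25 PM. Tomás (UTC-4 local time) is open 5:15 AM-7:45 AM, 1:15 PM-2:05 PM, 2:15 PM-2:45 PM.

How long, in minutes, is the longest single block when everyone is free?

Grace in UTC: 10:55-13:20, 14:30-15:15 (add 4h to convert from UTC-4).
Maria in UTC: 09:05-11:05, 11:25-13:20, 14:20-15:10, 15:40-18:40 (subtract 4h to convert from UTC+4).
Yosef in UTC: 11:15-11:55, 13:35-16:25 (add 4h to convert from UTC-4).
Tomás in UTC: 09:15-11:45, 17:15-18:05, 18:15-18:45 (add 4h to convert from UTC-4).
Grace ∩ Maria: 10:55-11:05, 11:25-13:20, 14:30-15:10.
Grace ∩ Maria ∩ Yosef: 11:25-11:55, 14:30-15:10.
Grace ∩ Maria ∩ Yosef ∩ Tomás: 11:25-11:45.
So the common availability across everyone is 11:25-11:45.
The longest is 11:25-11:45 at 20 minutes.

20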